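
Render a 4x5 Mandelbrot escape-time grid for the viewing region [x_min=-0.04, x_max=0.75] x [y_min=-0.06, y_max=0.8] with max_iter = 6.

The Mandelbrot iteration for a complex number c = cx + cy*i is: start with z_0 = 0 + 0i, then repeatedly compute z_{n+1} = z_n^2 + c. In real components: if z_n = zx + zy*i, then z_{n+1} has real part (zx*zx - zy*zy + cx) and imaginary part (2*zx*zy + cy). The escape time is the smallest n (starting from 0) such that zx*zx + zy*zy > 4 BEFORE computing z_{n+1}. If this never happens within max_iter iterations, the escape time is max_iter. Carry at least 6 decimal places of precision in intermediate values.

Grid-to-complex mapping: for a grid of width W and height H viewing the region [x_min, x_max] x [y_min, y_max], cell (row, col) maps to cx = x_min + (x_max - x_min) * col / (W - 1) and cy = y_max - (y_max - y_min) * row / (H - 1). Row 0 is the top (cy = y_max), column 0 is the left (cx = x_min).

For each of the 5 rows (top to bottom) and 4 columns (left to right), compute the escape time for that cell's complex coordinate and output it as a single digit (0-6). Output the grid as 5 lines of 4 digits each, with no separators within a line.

Answer: 6532
6653
6663
6653
6653

Derivation:
(row=0, col=0): c = -0.0400 + 0.8000i → escape time 6
(row=0, col=1): c = 0.2233 + 0.8000i → escape time 5
(row=0, col=2): c = 0.4867 + 0.8000i → escape time 3
(row=0, col=3): c = 0.7500 + 0.8000i → escape time 2
(row=1, col=0): c = -0.0400 + 0.5850i → escape time 6
(row=1, col=1): c = 0.2233 + 0.5850i → escape time 6
(row=1, col=2): c = 0.4867 + 0.5850i → escape time 5
(row=1, col=3): c = 0.7500 + 0.5850i → escape time 3
(row=2, col=0): c = -0.0400 + 0.3700i → escape time 6
(row=2, col=1): c = 0.2233 + 0.3700i → escape time 6
(row=2, col=2): c = 0.4867 + 0.3700i → escape time 6
(row=2, col=3): c = 0.7500 + 0.3700i → escape time 3
(row=3, col=0): c = -0.0400 + 0.1550i → escape time 6
(row=3, col=1): c = 0.2233 + 0.1550i → escape time 6
(row=3, col=2): c = 0.4867 + 0.1550i → escape time 5
(row=3, col=3): c = 0.7500 + 0.1550i → escape time 3
(row=4, col=0): c = -0.0400 + -0.0600i → escape time 6
(row=4, col=1): c = 0.2233 + -0.0600i → escape time 6
(row=4, col=2): c = 0.4867 + -0.0600i → escape time 5
(row=4, col=3): c = 0.7500 + -0.0600i → escape time 3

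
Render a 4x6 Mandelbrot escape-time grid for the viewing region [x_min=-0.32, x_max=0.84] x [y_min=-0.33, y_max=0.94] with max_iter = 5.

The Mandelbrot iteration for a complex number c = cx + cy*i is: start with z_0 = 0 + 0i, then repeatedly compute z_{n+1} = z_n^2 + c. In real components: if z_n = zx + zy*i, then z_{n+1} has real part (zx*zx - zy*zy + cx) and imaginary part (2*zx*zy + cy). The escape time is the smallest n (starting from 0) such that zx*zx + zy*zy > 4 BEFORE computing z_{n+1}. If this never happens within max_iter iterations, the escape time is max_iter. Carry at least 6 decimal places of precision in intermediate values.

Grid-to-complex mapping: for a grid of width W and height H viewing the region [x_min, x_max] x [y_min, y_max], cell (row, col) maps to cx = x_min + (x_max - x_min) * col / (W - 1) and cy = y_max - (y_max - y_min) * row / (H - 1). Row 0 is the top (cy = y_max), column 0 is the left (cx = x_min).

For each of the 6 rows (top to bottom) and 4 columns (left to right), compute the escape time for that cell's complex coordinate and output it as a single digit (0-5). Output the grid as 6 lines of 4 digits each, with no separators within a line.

(row=0, col=0): c = -0.3200 + 0.9400i → escape time 5
(row=0, col=1): c = 0.0667 + 0.9400i → escape time 5
(row=0, col=2): c = 0.4533 + 0.9400i → escape time 3
(row=0, col=3): c = 0.8400 + 0.9400i → escape time 2
(row=1, col=0): c = -0.3200 + 0.6860i → escape time 5
(row=1, col=1): c = 0.0667 + 0.6860i → escape time 5
(row=1, col=2): c = 0.4533 + 0.6860i → escape time 4
(row=1, col=3): c = 0.8400 + 0.6860i → escape time 2
(row=2, col=0): c = -0.3200 + 0.4320i → escape time 5
(row=2, col=1): c = 0.0667 + 0.4320i → escape time 5
(row=2, col=2): c = 0.4533 + 0.4320i → escape time 5
(row=2, col=3): c = 0.8400 + 0.4320i → escape time 3
(row=3, col=0): c = -0.3200 + 0.1780i → escape time 5
(row=3, col=1): c = 0.0667 + 0.1780i → escape time 5
(row=3, col=2): c = 0.4533 + 0.1780i → escape time 5
(row=3, col=3): c = 0.8400 + 0.1780i → escape time 3
(row=4, col=0): c = -0.3200 + -0.0760i → escape time 5
(row=4, col=1): c = 0.0667 + -0.0760i → escape time 5
(row=4, col=2): c = 0.4533 + -0.0760i → escape time 5
(row=4, col=3): c = 0.8400 + -0.0760i → escape time 3
(row=5, col=0): c = -0.3200 + -0.3300i → escape time 5
(row=5, col=1): c = 0.0667 + -0.3300i → escape time 5
(row=5, col=2): c = 0.4533 + -0.3300i → escape time 5
(row=5, col=3): c = 0.8400 + -0.3300i → escape time 3

Answer: 5532
5542
5553
5553
5553
5553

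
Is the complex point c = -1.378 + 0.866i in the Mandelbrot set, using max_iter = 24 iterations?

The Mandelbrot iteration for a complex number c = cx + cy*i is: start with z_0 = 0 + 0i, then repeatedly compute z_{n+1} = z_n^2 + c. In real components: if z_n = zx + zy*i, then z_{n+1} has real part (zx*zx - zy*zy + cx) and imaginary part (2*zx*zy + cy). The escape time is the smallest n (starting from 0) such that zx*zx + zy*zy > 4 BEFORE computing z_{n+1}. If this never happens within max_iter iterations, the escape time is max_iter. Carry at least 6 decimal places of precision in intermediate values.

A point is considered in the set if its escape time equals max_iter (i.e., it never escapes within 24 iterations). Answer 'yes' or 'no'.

z_0 = 0 + 0i, c = -1.3780 + 0.8660i
Iter 1: z = -1.3780 + 0.8660i, |z|^2 = 2.6488
Iter 2: z = -0.2291 + -1.5207i, |z|^2 = 2.3650
Iter 3: z = -3.6380 + 1.5627i, |z|^2 = 15.6774
Escaped at iteration 3

Answer: no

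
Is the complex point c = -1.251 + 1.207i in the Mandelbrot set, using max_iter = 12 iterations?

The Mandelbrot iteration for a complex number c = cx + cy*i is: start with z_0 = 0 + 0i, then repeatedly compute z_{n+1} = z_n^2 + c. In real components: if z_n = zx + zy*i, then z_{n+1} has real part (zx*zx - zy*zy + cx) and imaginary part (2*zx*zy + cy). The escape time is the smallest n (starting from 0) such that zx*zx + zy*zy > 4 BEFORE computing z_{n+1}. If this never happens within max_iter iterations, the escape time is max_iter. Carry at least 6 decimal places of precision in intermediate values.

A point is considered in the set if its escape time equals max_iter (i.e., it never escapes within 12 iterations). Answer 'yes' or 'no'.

z_0 = 0 + 0i, c = -1.2510 + 1.2070i
Iter 1: z = -1.2510 + 1.2070i, |z|^2 = 3.0218
Iter 2: z = -1.1428 + -1.8129i, |z|^2 = 4.5928
Escaped at iteration 2

Answer: no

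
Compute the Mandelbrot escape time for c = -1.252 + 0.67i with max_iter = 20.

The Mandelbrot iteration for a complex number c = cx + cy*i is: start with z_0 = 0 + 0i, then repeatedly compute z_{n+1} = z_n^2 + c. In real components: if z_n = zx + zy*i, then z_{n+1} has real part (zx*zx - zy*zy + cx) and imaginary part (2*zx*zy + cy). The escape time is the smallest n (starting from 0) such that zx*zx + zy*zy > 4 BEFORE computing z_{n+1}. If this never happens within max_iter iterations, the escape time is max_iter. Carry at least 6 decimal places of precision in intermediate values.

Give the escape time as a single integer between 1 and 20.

z_0 = 0 + 0i, c = -1.2520 + 0.6700i
Iter 1: z = -1.2520 + 0.6700i, |z|^2 = 2.0164
Iter 2: z = -0.1334 + -1.0077i, |z|^2 = 1.0332
Iter 3: z = -2.2496 + 0.9388i, |z|^2 = 5.9422
Escaped at iteration 3

Answer: 3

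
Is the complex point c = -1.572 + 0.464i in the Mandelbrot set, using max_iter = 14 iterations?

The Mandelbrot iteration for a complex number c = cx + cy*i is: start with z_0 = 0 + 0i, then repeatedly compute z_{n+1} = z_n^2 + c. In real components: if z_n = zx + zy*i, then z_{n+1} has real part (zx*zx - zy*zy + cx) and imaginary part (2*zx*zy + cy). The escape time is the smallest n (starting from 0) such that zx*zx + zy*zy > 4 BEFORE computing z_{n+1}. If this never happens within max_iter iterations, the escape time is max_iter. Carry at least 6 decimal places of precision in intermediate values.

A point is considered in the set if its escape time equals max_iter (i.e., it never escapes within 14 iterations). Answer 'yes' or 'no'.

z_0 = 0 + 0i, c = -1.5720 + 0.4640i
Iter 1: z = -1.5720 + 0.4640i, |z|^2 = 2.6865
Iter 2: z = 0.6839 + -0.9948i, |z|^2 = 1.4574
Iter 3: z = -2.0940 + -0.8967i, |z|^2 = 5.1887
Escaped at iteration 3

Answer: no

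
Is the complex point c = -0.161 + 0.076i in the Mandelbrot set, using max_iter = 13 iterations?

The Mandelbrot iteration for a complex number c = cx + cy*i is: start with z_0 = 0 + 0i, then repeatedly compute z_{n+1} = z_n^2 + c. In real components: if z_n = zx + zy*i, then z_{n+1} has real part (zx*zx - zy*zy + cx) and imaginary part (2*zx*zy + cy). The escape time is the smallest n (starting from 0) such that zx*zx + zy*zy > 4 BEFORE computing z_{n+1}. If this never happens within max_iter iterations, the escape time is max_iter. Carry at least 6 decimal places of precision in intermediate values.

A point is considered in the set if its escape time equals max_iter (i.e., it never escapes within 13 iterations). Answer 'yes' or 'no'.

Answer: yes

Derivation:
z_0 = 0 + 0i, c = -0.1610 + 0.0760i
Iter 1: z = -0.1610 + 0.0760i, |z|^2 = 0.0317
Iter 2: z = -0.1409 + 0.0515i, |z|^2 = 0.0225
Iter 3: z = -0.1438 + 0.0615i, |z|^2 = 0.0245
Iter 4: z = -0.1441 + 0.0583i, |z|^2 = 0.0242
Iter 5: z = -0.1436 + 0.0592i, |z|^2 = 0.0241
Iter 6: z = -0.1439 + 0.0590i, |z|^2 = 0.0242
Iter 7: z = -0.1438 + 0.0590i, |z|^2 = 0.0242
Iter 8: z = -0.1438 + 0.0590i, |z|^2 = 0.0242
Iter 9: z = -0.1438 + 0.0590i, |z|^2 = 0.0242
Iter 10: z = -0.1438 + 0.0590i, |z|^2 = 0.0242
Iter 11: z = -0.1438 + 0.0590i, |z|^2 = 0.0242
Iter 12: z = -0.1438 + 0.0590i, |z|^2 = 0.0242
Did not escape in 13 iterations → in set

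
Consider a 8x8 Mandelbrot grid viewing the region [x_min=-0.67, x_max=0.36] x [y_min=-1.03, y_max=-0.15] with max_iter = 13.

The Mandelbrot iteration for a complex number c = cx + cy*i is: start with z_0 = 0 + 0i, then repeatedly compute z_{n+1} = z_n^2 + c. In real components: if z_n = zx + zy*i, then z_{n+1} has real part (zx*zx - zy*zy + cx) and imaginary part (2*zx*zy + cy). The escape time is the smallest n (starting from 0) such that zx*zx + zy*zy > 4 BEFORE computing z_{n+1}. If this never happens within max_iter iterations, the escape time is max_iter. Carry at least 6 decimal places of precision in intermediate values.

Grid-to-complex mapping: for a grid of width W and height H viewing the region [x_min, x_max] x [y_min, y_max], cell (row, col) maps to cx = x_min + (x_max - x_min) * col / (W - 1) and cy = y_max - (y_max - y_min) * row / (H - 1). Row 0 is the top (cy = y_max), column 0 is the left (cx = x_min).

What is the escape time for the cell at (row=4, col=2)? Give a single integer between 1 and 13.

Answer: 13

Derivation:
z_0 = 0 + 0i, c = -0.3757 + -0.6529i
Iter 1: z = -0.3757 + -0.6529i, |z|^2 = 0.5674
Iter 2: z = -0.6608 + -0.1623i, |z|^2 = 0.4630
Iter 3: z = 0.0346 + -0.4384i, |z|^2 = 0.1934
Iter 4: z = -0.5667 + -0.6832i, |z|^2 = 0.7879
Iter 5: z = -0.5213 + 0.1215i, |z|^2 = 0.2865
Iter 6: z = -0.1187 + -0.7795i, |z|^2 = 0.6217
Iter 7: z = -0.9692 + -0.4678i, |z|^2 = 1.1582
Iter 8: z = 0.3449 + 0.2539i, |z|^2 = 0.1834
Iter 9: z = -0.3212 + -0.4778i, |z|^2 = 0.3314
Iter 10: z = -0.5008 + -0.3459i, |z|^2 = 0.3705
Iter 11: z = -0.2446 + -0.3064i, |z|^2 = 0.1537
Iter 12: z = -0.4098 + -0.5030i, |z|^2 = 0.4209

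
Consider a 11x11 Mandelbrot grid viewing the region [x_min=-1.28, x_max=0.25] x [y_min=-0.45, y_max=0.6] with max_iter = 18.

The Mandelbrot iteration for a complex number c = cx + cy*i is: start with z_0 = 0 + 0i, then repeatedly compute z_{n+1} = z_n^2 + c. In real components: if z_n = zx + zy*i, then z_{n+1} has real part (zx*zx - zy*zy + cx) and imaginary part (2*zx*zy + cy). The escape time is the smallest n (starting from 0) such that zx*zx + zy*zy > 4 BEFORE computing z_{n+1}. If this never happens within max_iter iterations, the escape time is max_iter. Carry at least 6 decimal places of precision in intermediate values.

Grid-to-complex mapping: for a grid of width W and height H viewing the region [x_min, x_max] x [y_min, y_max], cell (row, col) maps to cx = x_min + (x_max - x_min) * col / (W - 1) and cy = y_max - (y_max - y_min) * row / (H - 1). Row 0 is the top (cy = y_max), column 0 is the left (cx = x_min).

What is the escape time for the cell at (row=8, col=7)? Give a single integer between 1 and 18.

z_0 = 0 + 0i, c = -0.2090 + -0.2400i
Iter 1: z = -0.2090 + -0.2400i, |z|^2 = 0.1013
Iter 2: z = -0.2229 + -0.1397i, |z|^2 = 0.0692
Iter 3: z = -0.1788 + -0.1777i, |z|^2 = 0.0636
Iter 4: z = -0.2086 + -0.1764i, |z|^2 = 0.0746
Iter 5: z = -0.1966 + -0.1664i, |z|^2 = 0.0663
Iter 6: z = -0.1980 + -0.1746i, |z|^2 = 0.0697
Iter 7: z = -0.2003 + -0.1709i, |z|^2 = 0.0693
Iter 8: z = -0.1981 + -0.1716i, |z|^2 = 0.0687
Iter 9: z = -0.1992 + -0.1720i, |z|^2 = 0.0693
Iter 10: z = -0.1989 + -0.1715i, |z|^2 = 0.0690
Iter 11: z = -0.1988 + -0.1718i, |z|^2 = 0.0690
Iter 12: z = -0.1990 + -0.1717i, |z|^2 = 0.0691
Iter 13: z = -0.1989 + -0.1717i, |z|^2 = 0.0690
Iter 14: z = -0.1989 + -0.1717i, |z|^2 = 0.0691
Iter 15: z = -0.1989 + -0.1717i, |z|^2 = 0.0690
Iter 16: z = -0.1989 + -0.1717i, |z|^2 = 0.0690
Iter 17: z = -0.1989 + -0.1717i, |z|^2 = 0.0690

Answer: 18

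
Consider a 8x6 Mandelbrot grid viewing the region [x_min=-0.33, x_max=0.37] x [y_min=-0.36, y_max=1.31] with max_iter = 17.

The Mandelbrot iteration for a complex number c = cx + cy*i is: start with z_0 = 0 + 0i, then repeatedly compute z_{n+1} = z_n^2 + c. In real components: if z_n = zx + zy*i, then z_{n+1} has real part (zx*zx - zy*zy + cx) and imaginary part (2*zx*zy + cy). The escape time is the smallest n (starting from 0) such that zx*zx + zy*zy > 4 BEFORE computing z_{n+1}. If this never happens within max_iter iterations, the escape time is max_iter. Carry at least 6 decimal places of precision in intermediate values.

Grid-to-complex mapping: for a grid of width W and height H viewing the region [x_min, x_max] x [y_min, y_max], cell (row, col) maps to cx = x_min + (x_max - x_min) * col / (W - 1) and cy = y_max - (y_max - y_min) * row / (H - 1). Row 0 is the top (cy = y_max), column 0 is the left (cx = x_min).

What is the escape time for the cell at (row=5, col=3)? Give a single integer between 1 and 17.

z_0 = 0 + 0i, c = -0.0300 + -0.3600i
Iter 1: z = -0.0300 + -0.3600i, |z|^2 = 0.1305
Iter 2: z = -0.1587 + -0.3384i, |z|^2 = 0.1397
Iter 3: z = -0.1193 + -0.2526i, |z|^2 = 0.0780
Iter 4: z = -0.0796 + -0.2997i, |z|^2 = 0.0962
Iter 5: z = -0.1135 + -0.3123i, |z|^2 = 0.1104
Iter 6: z = -0.1147 + -0.2891i, |z|^2 = 0.0967
Iter 7: z = -0.1004 + -0.2937i, |z|^2 = 0.0964
Iter 8: z = -0.1062 + -0.3010i, |z|^2 = 0.1019
Iter 9: z = -0.1093 + -0.2961i, |z|^2 = 0.0996
Iter 10: z = -0.1057 + -0.2953i, |z|^2 = 0.0984
Iter 11: z = -0.1060 + -0.2976i, |z|^2 = 0.0998
Iter 12: z = -0.1073 + -0.2969i, |z|^2 = 0.0997
Iter 13: z = -0.1066 + -0.2963i, |z|^2 = 0.0992
Iter 14: z = -0.1064 + -0.2968i, |z|^2 = 0.0994
Iter 15: z = -0.1068 + -0.2968i, |z|^2 = 0.0995
Iter 16: z = -0.1067 + -0.2966i, |z|^2 = 0.0994

Answer: 17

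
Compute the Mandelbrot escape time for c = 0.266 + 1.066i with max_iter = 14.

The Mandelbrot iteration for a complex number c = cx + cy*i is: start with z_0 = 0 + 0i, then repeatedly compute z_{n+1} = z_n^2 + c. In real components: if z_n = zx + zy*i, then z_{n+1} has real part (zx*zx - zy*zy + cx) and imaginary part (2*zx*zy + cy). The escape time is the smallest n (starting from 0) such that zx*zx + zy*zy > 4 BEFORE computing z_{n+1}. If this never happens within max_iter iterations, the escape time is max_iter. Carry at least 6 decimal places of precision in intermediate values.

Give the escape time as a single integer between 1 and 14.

z_0 = 0 + 0i, c = 0.2660 + 1.0660i
Iter 1: z = 0.2660 + 1.0660i, |z|^2 = 1.2071
Iter 2: z = -0.7996 + 1.6331i, |z|^2 = 3.3064
Iter 3: z = -1.7617 + -1.5457i, |z|^2 = 5.4927
Escaped at iteration 3

Answer: 3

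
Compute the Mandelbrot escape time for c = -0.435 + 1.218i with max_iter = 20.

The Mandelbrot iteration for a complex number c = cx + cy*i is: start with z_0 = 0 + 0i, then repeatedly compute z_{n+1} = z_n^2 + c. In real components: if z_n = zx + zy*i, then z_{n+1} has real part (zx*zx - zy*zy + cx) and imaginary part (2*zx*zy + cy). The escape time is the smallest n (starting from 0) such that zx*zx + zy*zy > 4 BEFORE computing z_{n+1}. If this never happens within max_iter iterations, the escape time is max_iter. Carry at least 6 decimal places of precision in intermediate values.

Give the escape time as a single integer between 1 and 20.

Answer: 3

Derivation:
z_0 = 0 + 0i, c = -0.4350 + 1.2180i
Iter 1: z = -0.4350 + 1.2180i, |z|^2 = 1.6727
Iter 2: z = -1.7293 + 0.1583i, |z|^2 = 3.0155
Iter 3: z = 2.5304 + 0.6704i, |z|^2 = 6.8523
Escaped at iteration 3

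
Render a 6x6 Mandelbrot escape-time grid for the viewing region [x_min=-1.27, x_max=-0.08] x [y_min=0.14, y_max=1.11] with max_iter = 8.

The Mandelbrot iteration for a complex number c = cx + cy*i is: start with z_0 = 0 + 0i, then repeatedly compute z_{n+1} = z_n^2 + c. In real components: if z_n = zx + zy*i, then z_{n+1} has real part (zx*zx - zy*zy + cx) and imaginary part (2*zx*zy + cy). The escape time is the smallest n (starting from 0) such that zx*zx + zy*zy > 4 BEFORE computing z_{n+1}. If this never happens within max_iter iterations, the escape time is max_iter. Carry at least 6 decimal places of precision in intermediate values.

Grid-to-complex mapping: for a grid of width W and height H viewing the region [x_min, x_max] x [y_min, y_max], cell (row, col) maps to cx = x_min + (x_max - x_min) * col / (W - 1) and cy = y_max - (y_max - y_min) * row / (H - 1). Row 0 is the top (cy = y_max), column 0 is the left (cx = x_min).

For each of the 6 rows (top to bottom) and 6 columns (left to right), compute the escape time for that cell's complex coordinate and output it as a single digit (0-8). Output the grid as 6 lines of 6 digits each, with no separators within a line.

(row=0, col=0): c = -1.2700 + 1.1100i → escape time 3
(row=0, col=1): c = -1.0320 + 1.1100i → escape time 3
(row=0, col=2): c = -0.7940 + 1.1100i → escape time 3
(row=0, col=3): c = -0.5560 + 1.1100i → escape time 3
(row=0, col=4): c = -0.3180 + 1.1100i → escape time 4
(row=0, col=5): c = -0.0800 + 1.1100i → escape time 5
(row=1, col=0): c = -1.2700 + 0.9160i → escape time 3
(row=1, col=1): c = -1.0320 + 0.9160i → escape time 3
(row=1, col=2): c = -0.7940 + 0.9160i → escape time 4
(row=1, col=3): c = -0.5560 + 0.9160i → escape time 4
(row=1, col=4): c = -0.3180 + 0.9160i → escape time 5
(row=1, col=5): c = -0.0800 + 0.9160i → escape time 8
(row=2, col=0): c = -1.2700 + 0.7220i → escape time 3
(row=2, col=1): c = -1.0320 + 0.7220i → escape time 3
(row=2, col=2): c = -0.7940 + 0.7220i → escape time 4
(row=2, col=3): c = -0.5560 + 0.7220i → escape time 7
(row=2, col=4): c = -0.3180 + 0.7220i → escape time 8
(row=2, col=5): c = -0.0800 + 0.7220i → escape time 8
(row=3, col=0): c = -1.2700 + 0.5280i → escape time 4
(row=3, col=1): c = -1.0320 + 0.5280i → escape time 5
(row=3, col=2): c = -0.7940 + 0.5280i → escape time 6
(row=3, col=3): c = -0.5560 + 0.5280i → escape time 8
(row=3, col=4): c = -0.3180 + 0.5280i → escape time 8
(row=3, col=5): c = -0.0800 + 0.5280i → escape time 8
(row=4, col=0): c = -1.2700 + 0.3340i → escape time 8
(row=4, col=1): c = -1.0320 + 0.3340i → escape time 8
(row=4, col=2): c = -0.7940 + 0.3340i → escape time 8
(row=4, col=3): c = -0.5560 + 0.3340i → escape time 8
(row=4, col=4): c = -0.3180 + 0.3340i → escape time 8
(row=4, col=5): c = -0.0800 + 0.3340i → escape time 8
(row=5, col=0): c = -1.2700 + 0.1400i → escape time 8
(row=5, col=1): c = -1.0320 + 0.1400i → escape time 8
(row=5, col=2): c = -0.7940 + 0.1400i → escape time 8
(row=5, col=3): c = -0.5560 + 0.1400i → escape time 8
(row=5, col=4): c = -0.3180 + 0.1400i → escape time 8
(row=5, col=5): c = -0.0800 + 0.1400i → escape time 8

Answer: 333345
334458
334788
456888
888888
888888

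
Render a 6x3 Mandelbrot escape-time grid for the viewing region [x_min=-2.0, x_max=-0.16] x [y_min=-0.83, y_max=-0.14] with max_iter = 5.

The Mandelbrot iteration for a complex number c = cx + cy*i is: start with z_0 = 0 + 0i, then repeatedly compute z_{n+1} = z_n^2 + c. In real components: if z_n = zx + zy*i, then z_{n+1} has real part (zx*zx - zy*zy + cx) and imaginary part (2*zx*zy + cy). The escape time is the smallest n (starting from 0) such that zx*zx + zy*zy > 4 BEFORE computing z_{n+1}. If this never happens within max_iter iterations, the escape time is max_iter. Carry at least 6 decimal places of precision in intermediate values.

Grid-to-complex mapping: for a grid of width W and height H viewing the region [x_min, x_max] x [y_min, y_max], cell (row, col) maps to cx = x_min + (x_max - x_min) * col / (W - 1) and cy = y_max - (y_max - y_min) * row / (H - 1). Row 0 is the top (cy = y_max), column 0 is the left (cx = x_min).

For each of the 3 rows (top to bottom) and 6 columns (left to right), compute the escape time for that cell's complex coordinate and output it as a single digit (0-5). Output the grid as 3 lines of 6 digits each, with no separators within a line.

Answer: 155555
134555
133455

Derivation:
(row=0, col=0): c = -2.0000 + -0.1400i → escape time 1
(row=0, col=1): c = -1.6320 + -0.1400i → escape time 5
(row=0, col=2): c = -1.2640 + -0.1400i → escape time 5
(row=0, col=3): c = -0.8960 + -0.1400i → escape time 5
(row=0, col=4): c = -0.5280 + -0.1400i → escape time 5
(row=0, col=5): c = -0.1600 + -0.1400i → escape time 5
(row=1, col=0): c = -2.0000 + -0.4850i → escape time 1
(row=1, col=1): c = -1.6320 + -0.4850i → escape time 3
(row=1, col=2): c = -1.2640 + -0.4850i → escape time 4
(row=1, col=3): c = -0.8960 + -0.4850i → escape time 5
(row=1, col=4): c = -0.5280 + -0.4850i → escape time 5
(row=1, col=5): c = -0.1600 + -0.4850i → escape time 5
(row=2, col=0): c = -2.0000 + -0.8300i → escape time 1
(row=2, col=1): c = -1.6320 + -0.8300i → escape time 3
(row=2, col=2): c = -1.2640 + -0.8300i → escape time 3
(row=2, col=3): c = -0.8960 + -0.8300i → escape time 4
(row=2, col=4): c = -0.5280 + -0.8300i → escape time 5
(row=2, col=5): c = -0.1600 + -0.8300i → escape time 5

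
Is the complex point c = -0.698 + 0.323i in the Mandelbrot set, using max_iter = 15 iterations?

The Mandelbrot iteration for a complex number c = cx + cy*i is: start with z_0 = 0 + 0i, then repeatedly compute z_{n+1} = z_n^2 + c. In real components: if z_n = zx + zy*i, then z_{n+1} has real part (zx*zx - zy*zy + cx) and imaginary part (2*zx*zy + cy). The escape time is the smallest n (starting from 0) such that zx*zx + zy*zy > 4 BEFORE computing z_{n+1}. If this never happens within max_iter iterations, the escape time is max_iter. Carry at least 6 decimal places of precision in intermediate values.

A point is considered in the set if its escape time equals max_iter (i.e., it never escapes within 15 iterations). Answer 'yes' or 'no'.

z_0 = 0 + 0i, c = -0.6980 + 0.3230i
Iter 1: z = -0.6980 + 0.3230i, |z|^2 = 0.5915
Iter 2: z = -0.3151 + -0.1279i, |z|^2 = 0.1157
Iter 3: z = -0.6151 + 0.4036i, |z|^2 = 0.5412
Iter 4: z = -0.4826 + -0.1735i, |z|^2 = 0.2630
Iter 5: z = -0.4952 + 0.4905i, |z|^2 = 0.4858
Iter 6: z = -0.6933 + -0.1627i, |z|^2 = 0.5072
Iter 7: z = -0.2438 + 0.5487i, |z|^2 = 0.3605
Iter 8: z = -0.9396 + 0.0555i, |z|^2 = 0.8859
Iter 9: z = 0.1818 + 0.2187i, |z|^2 = 0.0809
Iter 10: z = -0.7128 + 0.4025i, |z|^2 = 0.6701
Iter 11: z = -0.3520 + -0.2508i, |z|^2 = 0.1868
Iter 12: z = -0.6370 + 0.4995i, |z|^2 = 0.6553
Iter 13: z = -0.5417 + -0.3134i, |z|^2 = 0.3917
Iter 14: z = -0.5028 + 0.6626i, |z|^2 = 0.6918
Did not escape in 15 iterations → in set

Answer: yes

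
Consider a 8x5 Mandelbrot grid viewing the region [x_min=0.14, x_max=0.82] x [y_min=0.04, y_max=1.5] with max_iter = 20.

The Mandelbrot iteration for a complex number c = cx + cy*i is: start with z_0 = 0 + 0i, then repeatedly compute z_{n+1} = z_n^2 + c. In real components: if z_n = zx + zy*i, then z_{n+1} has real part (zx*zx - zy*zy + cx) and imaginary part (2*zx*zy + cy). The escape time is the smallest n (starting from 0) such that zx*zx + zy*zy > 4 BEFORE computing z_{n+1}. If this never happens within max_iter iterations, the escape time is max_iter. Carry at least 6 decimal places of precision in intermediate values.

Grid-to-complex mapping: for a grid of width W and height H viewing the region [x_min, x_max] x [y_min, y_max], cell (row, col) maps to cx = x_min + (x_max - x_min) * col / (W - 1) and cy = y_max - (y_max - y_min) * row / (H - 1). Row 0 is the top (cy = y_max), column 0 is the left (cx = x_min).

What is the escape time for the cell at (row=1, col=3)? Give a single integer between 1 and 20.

Answer: 2

Derivation:
z_0 = 0 + 0i, c = 0.4314 + 1.1350i
Iter 1: z = 0.4314 + 1.1350i, |z|^2 = 1.4744
Iter 2: z = -0.6707 + 2.1143i, |z|^2 = 4.9202
Escaped at iteration 2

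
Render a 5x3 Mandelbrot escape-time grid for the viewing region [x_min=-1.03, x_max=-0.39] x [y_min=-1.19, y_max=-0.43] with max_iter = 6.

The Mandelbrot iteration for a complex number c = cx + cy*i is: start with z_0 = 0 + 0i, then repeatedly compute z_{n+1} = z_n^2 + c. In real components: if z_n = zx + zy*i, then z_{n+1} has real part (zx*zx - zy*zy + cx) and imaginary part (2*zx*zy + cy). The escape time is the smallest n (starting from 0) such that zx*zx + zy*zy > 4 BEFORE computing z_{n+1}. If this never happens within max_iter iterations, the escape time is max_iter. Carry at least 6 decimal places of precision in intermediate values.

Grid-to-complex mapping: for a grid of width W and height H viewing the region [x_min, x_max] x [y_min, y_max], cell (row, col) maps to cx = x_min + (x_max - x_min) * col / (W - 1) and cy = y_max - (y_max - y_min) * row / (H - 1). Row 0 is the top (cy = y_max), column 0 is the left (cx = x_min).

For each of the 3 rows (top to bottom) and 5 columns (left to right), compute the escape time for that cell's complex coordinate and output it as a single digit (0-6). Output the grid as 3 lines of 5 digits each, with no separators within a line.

(row=0, col=0): c = -1.0300 + -0.4300i → escape time 6
(row=0, col=1): c = -0.8700 + -0.4300i → escape time 6
(row=0, col=2): c = -0.7100 + -0.4300i → escape time 6
(row=0, col=3): c = -0.5500 + -0.4300i → escape time 6
(row=0, col=4): c = -0.3900 + -0.4300i → escape time 6
(row=1, col=0): c = -1.0300 + -0.8100i → escape time 3
(row=1, col=1): c = -0.8700 + -0.8100i → escape time 4
(row=1, col=2): c = -0.7100 + -0.8100i → escape time 4
(row=1, col=3): c = -0.5500 + -0.8100i → escape time 5
(row=1, col=4): c = -0.3900 + -0.8100i → escape time 6
(row=2, col=0): c = -1.0300 + -1.1900i → escape time 3
(row=2, col=1): c = -0.8700 + -1.1900i → escape time 3
(row=2, col=2): c = -0.7100 + -1.1900i → escape time 3
(row=2, col=3): c = -0.5500 + -1.1900i → escape time 3
(row=2, col=4): c = -0.3900 + -1.1900i → escape time 3

Answer: 66666
34456
33333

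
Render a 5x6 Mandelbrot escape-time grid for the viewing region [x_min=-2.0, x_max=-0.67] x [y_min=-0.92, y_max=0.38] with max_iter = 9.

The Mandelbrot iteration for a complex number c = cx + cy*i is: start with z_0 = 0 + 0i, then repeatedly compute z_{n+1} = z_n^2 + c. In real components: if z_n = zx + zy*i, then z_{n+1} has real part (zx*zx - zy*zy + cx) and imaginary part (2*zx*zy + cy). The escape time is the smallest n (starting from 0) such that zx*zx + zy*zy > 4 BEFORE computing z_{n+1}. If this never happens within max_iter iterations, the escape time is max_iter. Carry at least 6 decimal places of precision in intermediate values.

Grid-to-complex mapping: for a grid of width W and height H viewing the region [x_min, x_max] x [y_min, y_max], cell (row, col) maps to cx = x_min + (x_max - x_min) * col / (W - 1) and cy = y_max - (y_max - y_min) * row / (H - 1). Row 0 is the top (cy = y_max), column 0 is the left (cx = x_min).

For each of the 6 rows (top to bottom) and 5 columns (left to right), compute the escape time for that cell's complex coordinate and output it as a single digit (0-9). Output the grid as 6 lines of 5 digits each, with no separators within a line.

Answer: 13689
15999
15999
13679
13346
12334

Derivation:
(row=0, col=0): c = -2.0000 + 0.3800i → escape time 1
(row=0, col=1): c = -1.6675 + 0.3800i → escape time 3
(row=0, col=2): c = -1.3350 + 0.3800i → escape time 6
(row=0, col=3): c = -1.0025 + 0.3800i → escape time 8
(row=0, col=4): c = -0.6700 + 0.3800i → escape time 9
(row=1, col=0): c = -2.0000 + 0.1200i → escape time 1
(row=1, col=1): c = -1.6675 + 0.1200i → escape time 5
(row=1, col=2): c = -1.3350 + 0.1200i → escape time 9
(row=1, col=3): c = -1.0025 + 0.1200i → escape time 9
(row=1, col=4): c = -0.6700 + 0.1200i → escape time 9
(row=2, col=0): c = -2.0000 + -0.1400i → escape time 1
(row=2, col=1): c = -1.6675 + -0.1400i → escape time 5
(row=2, col=2): c = -1.3350 + -0.1400i → escape time 9
(row=2, col=3): c = -1.0025 + -0.1400i → escape time 9
(row=2, col=4): c = -0.6700 + -0.1400i → escape time 9
(row=3, col=0): c = -2.0000 + -0.4000i → escape time 1
(row=3, col=1): c = -1.6675 + -0.4000i → escape time 3
(row=3, col=2): c = -1.3350 + -0.4000i → escape time 6
(row=3, col=3): c = -1.0025 + -0.4000i → escape time 7
(row=3, col=4): c = -0.6700 + -0.4000i → escape time 9
(row=4, col=0): c = -2.0000 + -0.6600i → escape time 1
(row=4, col=1): c = -1.6675 + -0.6600i → escape time 3
(row=4, col=2): c = -1.3350 + -0.6600i → escape time 3
(row=4, col=3): c = -1.0025 + -0.6600i → escape time 4
(row=4, col=4): c = -0.6700 + -0.6600i → escape time 6
(row=5, col=0): c = -2.0000 + -0.9200i → escape time 1
(row=5, col=1): c = -1.6675 + -0.9200i → escape time 2
(row=5, col=2): c = -1.3350 + -0.9200i → escape time 3
(row=5, col=3): c = -1.0025 + -0.9200i → escape time 3
(row=5, col=4): c = -0.6700 + -0.9200i → escape time 4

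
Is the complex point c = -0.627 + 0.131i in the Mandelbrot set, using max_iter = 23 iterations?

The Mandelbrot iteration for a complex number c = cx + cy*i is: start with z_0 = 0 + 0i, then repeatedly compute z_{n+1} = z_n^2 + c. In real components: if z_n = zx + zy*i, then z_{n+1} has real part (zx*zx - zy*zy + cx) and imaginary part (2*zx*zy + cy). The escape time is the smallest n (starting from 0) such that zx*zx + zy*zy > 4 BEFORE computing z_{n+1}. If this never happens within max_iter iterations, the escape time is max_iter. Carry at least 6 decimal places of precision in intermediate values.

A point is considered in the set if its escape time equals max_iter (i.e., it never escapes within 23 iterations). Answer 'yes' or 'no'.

z_0 = 0 + 0i, c = -0.6270 + 0.1310i
Iter 1: z = -0.6270 + 0.1310i, |z|^2 = 0.4103
Iter 2: z = -0.2510 + -0.0333i, |z|^2 = 0.0641
Iter 3: z = -0.5651 + 0.1477i, |z|^2 = 0.3411
Iter 4: z = -0.3295 + -0.0359i, |z|^2 = 0.1099
Iter 5: z = -0.5197 + 0.1547i, |z|^2 = 0.2940
Iter 6: z = -0.3808 + -0.0298i, |z|^2 = 0.1459
Iter 7: z = -0.4829 + 0.1537i, |z|^2 = 0.2568
Iter 8: z = -0.4175 + -0.0174i, |z|^2 = 0.1746
Iter 9: z = -0.4530 + 0.1455i, |z|^2 = 0.2264
Iter 10: z = -0.4429 + -0.0009i, |z|^2 = 0.1962
Iter 11: z = -0.4308 + 0.1318i, |z|^2 = 0.2030
Iter 12: z = -0.4588 + 0.0175i, |z|^2 = 0.2108
Iter 13: z = -0.4168 + 0.1150i, |z|^2 = 0.1870
Iter 14: z = -0.4665 + 0.0351i, |z|^2 = 0.2188
Iter 15: z = -0.4106 + 0.0982i, |z|^2 = 0.1783
Iter 16: z = -0.4680 + 0.0503i, |z|^2 = 0.2216
Iter 17: z = -0.4105 + 0.0839i, |z|^2 = 0.1755
Iter 18: z = -0.4655 + 0.0621i, |z|^2 = 0.2206
Iter 19: z = -0.4141 + 0.0731i, |z|^2 = 0.1769
Iter 20: z = -0.4608 + 0.0704i, |z|^2 = 0.2173
Iter 21: z = -0.4196 + 0.0661i, |z|^2 = 0.1804
Iter 22: z = -0.4553 + 0.0755i, |z|^2 = 0.2130
Did not escape in 23 iterations → in set

Answer: yes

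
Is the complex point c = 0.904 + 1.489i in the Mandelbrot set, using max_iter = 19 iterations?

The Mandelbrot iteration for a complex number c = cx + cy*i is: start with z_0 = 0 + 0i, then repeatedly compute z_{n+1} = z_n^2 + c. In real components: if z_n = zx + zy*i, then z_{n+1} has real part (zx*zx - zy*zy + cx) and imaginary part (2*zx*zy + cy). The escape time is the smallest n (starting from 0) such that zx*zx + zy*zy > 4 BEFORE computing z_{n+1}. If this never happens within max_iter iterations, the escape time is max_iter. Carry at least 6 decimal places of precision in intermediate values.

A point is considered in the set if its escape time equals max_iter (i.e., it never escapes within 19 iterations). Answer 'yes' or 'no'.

z_0 = 0 + 0i, c = 0.9040 + 1.4890i
Iter 1: z = 0.9040 + 1.4890i, |z|^2 = 3.0343
Iter 2: z = -0.4959 + 4.1811i, |z|^2 = 17.7276
Escaped at iteration 2

Answer: no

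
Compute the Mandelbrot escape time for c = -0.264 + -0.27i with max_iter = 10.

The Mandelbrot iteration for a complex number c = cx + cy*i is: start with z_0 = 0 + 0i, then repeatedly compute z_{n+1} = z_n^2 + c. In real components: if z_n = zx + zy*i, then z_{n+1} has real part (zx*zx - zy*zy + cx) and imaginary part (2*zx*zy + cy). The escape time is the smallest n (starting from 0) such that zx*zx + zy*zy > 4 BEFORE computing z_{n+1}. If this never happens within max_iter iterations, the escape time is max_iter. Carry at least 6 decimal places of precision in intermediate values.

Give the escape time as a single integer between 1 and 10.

Answer: 10

Derivation:
z_0 = 0 + 0i, c = -0.2640 + -0.2700i
Iter 1: z = -0.2640 + -0.2700i, |z|^2 = 0.1426
Iter 2: z = -0.2672 + -0.1274i, |z|^2 = 0.0876
Iter 3: z = -0.2088 + -0.2019i, |z|^2 = 0.0844
Iter 4: z = -0.2611 + -0.1857i, |z|^2 = 0.1027
Iter 5: z = -0.2303 + -0.1730i, |z|^2 = 0.0830
Iter 6: z = -0.2409 + -0.1903i, |z|^2 = 0.0943
Iter 7: z = -0.2422 + -0.1783i, |z|^2 = 0.0904
Iter 8: z = -0.2371 + -0.1836i, |z|^2 = 0.0900
Iter 9: z = -0.2415 + -0.1829i, |z|^2 = 0.0918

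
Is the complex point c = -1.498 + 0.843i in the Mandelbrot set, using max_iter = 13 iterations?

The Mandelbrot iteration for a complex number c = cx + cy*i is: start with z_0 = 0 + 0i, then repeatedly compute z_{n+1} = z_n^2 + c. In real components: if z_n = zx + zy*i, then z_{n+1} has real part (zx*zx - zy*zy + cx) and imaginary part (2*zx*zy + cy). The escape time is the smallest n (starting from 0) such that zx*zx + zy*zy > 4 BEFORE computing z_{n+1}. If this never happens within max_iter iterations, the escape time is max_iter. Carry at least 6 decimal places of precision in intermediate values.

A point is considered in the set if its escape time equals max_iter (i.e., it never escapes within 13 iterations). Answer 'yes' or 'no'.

z_0 = 0 + 0i, c = -1.4980 + 0.8430i
Iter 1: z = -1.4980 + 0.8430i, |z|^2 = 2.9547
Iter 2: z = 0.0354 + -1.6826i, |z|^2 = 2.8325
Iter 3: z = -4.3280 + 0.7240i, |z|^2 = 19.2557
Escaped at iteration 3

Answer: no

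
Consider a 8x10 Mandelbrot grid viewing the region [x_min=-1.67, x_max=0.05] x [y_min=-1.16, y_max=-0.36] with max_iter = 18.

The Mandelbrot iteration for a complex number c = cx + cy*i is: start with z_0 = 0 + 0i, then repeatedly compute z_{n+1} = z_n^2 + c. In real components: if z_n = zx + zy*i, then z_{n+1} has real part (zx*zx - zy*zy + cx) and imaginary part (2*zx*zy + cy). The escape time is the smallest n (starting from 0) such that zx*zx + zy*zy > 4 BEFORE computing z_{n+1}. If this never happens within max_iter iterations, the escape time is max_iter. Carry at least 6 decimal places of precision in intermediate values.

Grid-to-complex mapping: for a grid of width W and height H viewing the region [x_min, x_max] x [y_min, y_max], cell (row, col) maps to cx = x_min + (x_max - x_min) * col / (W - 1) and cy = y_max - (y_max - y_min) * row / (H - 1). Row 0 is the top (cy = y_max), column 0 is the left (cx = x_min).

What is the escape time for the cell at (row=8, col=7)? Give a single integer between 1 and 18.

Answer: 4

Derivation:
z_0 = 0 + 0i, c = 0.0500 + -1.0711i
Iter 1: z = 0.0500 + -1.0711i, |z|^2 = 1.1498
Iter 2: z = -1.0948 + -1.1782i, |z|^2 = 2.5867
Iter 3: z = -0.1397 + 1.5087i, |z|^2 = 2.2956
Iter 4: z = -2.2066 + -1.4925i, |z|^2 = 7.0967
Escaped at iteration 4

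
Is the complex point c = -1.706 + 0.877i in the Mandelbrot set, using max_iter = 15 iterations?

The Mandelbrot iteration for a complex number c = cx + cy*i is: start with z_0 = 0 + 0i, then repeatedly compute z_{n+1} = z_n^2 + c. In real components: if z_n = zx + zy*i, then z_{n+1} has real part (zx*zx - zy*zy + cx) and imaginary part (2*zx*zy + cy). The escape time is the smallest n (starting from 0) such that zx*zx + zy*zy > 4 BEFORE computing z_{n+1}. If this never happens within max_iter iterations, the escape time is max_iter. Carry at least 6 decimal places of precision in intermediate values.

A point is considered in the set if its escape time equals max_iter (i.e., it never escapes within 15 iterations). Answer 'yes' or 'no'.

Answer: no

Derivation:
z_0 = 0 + 0i, c = -1.7060 + 0.8770i
Iter 1: z = -1.7060 + 0.8770i, |z|^2 = 3.6796
Iter 2: z = 0.4353 + -2.1153i, |z|^2 = 4.6641
Escaped at iteration 2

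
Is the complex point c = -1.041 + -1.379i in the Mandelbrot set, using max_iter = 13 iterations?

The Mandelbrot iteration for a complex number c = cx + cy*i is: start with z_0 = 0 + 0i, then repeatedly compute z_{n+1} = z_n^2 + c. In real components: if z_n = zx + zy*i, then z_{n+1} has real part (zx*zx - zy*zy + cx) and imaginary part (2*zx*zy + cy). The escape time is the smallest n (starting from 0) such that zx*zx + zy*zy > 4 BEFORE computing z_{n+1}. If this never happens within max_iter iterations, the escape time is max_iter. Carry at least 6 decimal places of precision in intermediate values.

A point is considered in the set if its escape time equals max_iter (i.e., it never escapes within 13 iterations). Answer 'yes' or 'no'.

z_0 = 0 + 0i, c = -1.0410 + -1.3790i
Iter 1: z = -1.0410 + -1.3790i, |z|^2 = 2.9853
Iter 2: z = -1.8590 + 1.4921i, |z|^2 = 5.6820
Escaped at iteration 2

Answer: no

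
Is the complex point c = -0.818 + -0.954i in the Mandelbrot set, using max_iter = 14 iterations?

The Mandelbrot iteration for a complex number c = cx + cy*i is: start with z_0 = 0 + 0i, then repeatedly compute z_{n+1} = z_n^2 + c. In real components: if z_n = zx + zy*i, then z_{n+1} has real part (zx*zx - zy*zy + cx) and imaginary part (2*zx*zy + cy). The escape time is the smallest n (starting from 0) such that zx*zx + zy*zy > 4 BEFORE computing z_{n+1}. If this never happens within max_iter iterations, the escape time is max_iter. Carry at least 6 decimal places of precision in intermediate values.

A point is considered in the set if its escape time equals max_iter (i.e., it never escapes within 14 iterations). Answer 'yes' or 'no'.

Answer: no

Derivation:
z_0 = 0 + 0i, c = -0.8180 + -0.9540i
Iter 1: z = -0.8180 + -0.9540i, |z|^2 = 1.5792
Iter 2: z = -1.0590 + 0.6067i, |z|^2 = 1.4896
Iter 3: z = -0.0647 + -2.2391i, |z|^2 = 5.0176
Escaped at iteration 3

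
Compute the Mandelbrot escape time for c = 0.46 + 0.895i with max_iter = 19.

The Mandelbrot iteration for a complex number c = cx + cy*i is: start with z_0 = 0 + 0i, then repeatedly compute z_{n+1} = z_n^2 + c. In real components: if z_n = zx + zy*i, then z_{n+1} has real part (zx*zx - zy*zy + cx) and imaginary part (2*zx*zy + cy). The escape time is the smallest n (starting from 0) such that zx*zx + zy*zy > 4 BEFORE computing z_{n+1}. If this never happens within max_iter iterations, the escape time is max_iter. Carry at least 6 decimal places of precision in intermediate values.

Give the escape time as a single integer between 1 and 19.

Answer: 3

Derivation:
z_0 = 0 + 0i, c = 0.4600 + 0.8950i
Iter 1: z = 0.4600 + 0.8950i, |z|^2 = 1.0126
Iter 2: z = -0.1294 + 1.7184i, |z|^2 = 2.9696
Iter 3: z = -2.4761 + 0.4502i, |z|^2 = 6.3340
Escaped at iteration 3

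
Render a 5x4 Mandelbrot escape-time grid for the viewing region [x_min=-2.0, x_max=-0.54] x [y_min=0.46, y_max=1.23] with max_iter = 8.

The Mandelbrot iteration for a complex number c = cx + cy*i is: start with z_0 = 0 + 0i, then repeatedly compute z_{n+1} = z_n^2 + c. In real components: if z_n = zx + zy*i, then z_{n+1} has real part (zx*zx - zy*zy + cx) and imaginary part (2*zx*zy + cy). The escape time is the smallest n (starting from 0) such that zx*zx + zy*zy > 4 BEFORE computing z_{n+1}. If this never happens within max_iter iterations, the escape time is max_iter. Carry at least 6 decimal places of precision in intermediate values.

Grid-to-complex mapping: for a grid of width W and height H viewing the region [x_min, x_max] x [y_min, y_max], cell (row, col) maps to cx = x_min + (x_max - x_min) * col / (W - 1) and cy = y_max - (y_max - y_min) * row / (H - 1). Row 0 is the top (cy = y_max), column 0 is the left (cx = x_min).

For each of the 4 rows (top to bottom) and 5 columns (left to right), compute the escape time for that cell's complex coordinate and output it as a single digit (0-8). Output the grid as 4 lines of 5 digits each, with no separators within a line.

Answer: 11233
12334
13347
13668

Derivation:
(row=0, col=0): c = -2.0000 + 1.2300i → escape time 1
(row=0, col=1): c = -1.6350 + 1.2300i → escape time 1
(row=0, col=2): c = -1.2700 + 1.2300i → escape time 2
(row=0, col=3): c = -0.9050 + 1.2300i → escape time 3
(row=0, col=4): c = -0.5400 + 1.2300i → escape time 3
(row=1, col=0): c = -2.0000 + 0.9733i → escape time 1
(row=1, col=1): c = -1.6350 + 0.9733i → escape time 2
(row=1, col=2): c = -1.2700 + 0.9733i → escape time 3
(row=1, col=3): c = -0.9050 + 0.9733i → escape time 3
(row=1, col=4): c = -0.5400 + 0.9733i → escape time 4
(row=2, col=0): c = -2.0000 + 0.7167i → escape time 1
(row=2, col=1): c = -1.6350 + 0.7167i → escape time 3
(row=2, col=2): c = -1.2700 + 0.7167i → escape time 3
(row=2, col=3): c = -0.9050 + 0.7167i → escape time 4
(row=2, col=4): c = -0.5400 + 0.7167i → escape time 7
(row=3, col=0): c = -2.0000 + 0.4600i → escape time 1
(row=3, col=1): c = -1.6350 + 0.4600i → escape time 3
(row=3, col=2): c = -1.2700 + 0.4600i → escape time 6
(row=3, col=3): c = -0.9050 + 0.4600i → escape time 6
(row=3, col=4): c = -0.5400 + 0.4600i → escape time 8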